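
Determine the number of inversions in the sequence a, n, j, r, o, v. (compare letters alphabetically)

Out-of-order pairs: 2

Inversion pairs (indices are 0-based):
(1,2): n > j
(3,4): r > o
That's 2 pairs.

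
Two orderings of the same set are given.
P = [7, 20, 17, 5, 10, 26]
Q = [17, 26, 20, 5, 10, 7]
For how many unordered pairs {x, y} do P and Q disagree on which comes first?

Assign each item its position (1..6) in the first ordering, then rewrite the second ordering as that position sequence:
positions: 7→1, 20→2, 17→3, 5→4, 10→5, 26→6
second ordering as positions: [3, 6, 2, 4, 5, 1]
Discordant pairs = inversions in this position sequence.
3: 2, 1 → 2
6: 2, 4, 5, 1 → 4
2: 1 → 1
4: 1 → 1
5: 1 → 1
1: 0
Total: 2 + 4 + 1 + 1 + 1 + 0 = 9

There are 9 disagreeing pairs.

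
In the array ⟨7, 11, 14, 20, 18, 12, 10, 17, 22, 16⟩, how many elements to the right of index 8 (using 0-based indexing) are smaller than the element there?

The element at index 8 is 22.
Elements after it: 16
Those smaller than 22: 16

1 such element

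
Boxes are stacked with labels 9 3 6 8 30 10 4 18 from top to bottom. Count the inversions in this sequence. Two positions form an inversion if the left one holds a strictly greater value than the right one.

10 inversions

Sweep left to right; for each value list the smaller values that follow it:
9: 4
3: 0
6: 1
8: 1
30: 3
10: 1
4: 0
18: 0
Sum: 4 + 0 + 1 + 1 + 3 + 1 + 0 + 0 = 10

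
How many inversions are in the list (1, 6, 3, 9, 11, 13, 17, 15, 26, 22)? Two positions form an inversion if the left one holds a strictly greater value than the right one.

3 out-of-order pairs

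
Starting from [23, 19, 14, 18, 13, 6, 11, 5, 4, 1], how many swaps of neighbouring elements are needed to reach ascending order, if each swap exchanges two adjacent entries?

There are 43 swaps.

Minimum adjacent swaps = number of inversions (each swap of adjacent out-of-order elements removes one inversion and no swap can remove more).
Count inversions — for each element, later elements that are smaller:
23: 19, 14, 18, 13, 6, 11, 5, 4, 1 → 9
19: 14, 18, 13, 6, 11, 5, 4, 1 → 8
14: 13, 6, 11, 5, 4, 1 → 6
18: 13, 6, 11, 5, 4, 1 → 6
13: 6, 11, 5, 4, 1 → 5
6: 5, 4, 1 → 3
11: 5, 4, 1 → 3
5: 4, 1 → 2
4: 1 → 1
1: none → 0
Total inversions: 9 + 8 + 6 + 6 + 5 + 3 + 3 + 2 + 1 + 0 = 43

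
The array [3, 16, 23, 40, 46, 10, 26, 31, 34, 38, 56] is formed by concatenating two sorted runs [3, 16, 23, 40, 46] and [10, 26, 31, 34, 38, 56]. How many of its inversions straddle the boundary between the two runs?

Take each right-half value and tally the left-half values above it:
r = 10: 16, 23, 40, 46 → 4
r = 26: 40, 46 → 2
r = 31: 40, 46 → 2
r = 34: 40, 46 → 2
r = 38: 40, 46 → 2
r = 56: none → 0
Cross-inversions: 4 + 2 + 2 + 2 + 2 + 0 = 12

There are 12 cross-inversions.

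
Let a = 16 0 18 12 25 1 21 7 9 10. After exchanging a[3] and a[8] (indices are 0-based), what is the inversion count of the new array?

Positions 3 and 8 hold 12 and 9; after swapping, the array is [16, 0, 18, 9, 25, 1, 21, 7, 12, 10].
Element-by-element contributions:
16: 6
0: 0
18: 5
9: 2
25: 5
1: 0
21: 3
7: 0
12: 1
10: 0
Sum: 6 + 0 + 5 + 2 + 5 + 0 + 3 + 0 + 1 + 0 = 22

There are 22 inversions.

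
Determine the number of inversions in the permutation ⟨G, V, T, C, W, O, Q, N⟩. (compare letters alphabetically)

Element-by-element contributions:
G → C → 1
V → T, C, O, Q, N → 5
T → C, O, Q, N → 4
C → none → 0
W → O, Q, N → 3
O → N → 1
Q → N → 1
N → none → 0
Sum: 1 + 5 + 4 + 0 + 3 + 1 + 1 + 0 = 15

15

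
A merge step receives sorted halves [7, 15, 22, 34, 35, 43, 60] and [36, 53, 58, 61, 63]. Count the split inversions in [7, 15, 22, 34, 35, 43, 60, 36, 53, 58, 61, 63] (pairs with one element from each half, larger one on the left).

Split inversions: 4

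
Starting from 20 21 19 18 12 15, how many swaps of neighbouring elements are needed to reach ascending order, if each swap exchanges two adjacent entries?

Each adjacent swap fixes exactly one inversion, so the minimum swap count equals the number of inversions.
Count inversions — for each element, later elements that are smaller:
20: 19, 18, 12, 15 → 4
21: 19, 18, 12, 15 → 4
19: 18, 12, 15 → 3
18: 12, 15 → 2
12: none → 0
15: none → 0
Total inversions: 4 + 4 + 3 + 2 + 0 + 0 = 13

13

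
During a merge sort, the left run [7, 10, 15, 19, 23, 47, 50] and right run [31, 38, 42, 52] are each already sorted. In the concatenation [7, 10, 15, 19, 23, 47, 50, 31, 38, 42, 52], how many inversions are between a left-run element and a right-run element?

6 split inversions

Take each right-half value and tally the left-half values above it:
r = 31: 47, 50 → 2
r = 38: 47, 50 → 2
r = 42: 47, 50 → 2
r = 52: none → 0
Cross-inversions: 2 + 2 + 2 + 0 = 6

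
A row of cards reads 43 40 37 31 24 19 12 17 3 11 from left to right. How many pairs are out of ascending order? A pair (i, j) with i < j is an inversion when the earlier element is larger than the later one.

For each element, count later entries that are smaller:
43 → 40, 37, 31, 24, 19, 12, 17, 3, 11 → 9
40 → 37, 31, 24, 19, 12, 17, 3, 11 → 8
37 → 31, 24, 19, 12, 17, 3, 11 → 7
31 → 24, 19, 12, 17, 3, 11 → 6
24 → 19, 12, 17, 3, 11 → 5
19 → 12, 17, 3, 11 → 4
12 → 3, 11 → 2
17 → 3, 11 → 2
3 → none → 0
11 → none → 0
Sum: 9 + 8 + 7 + 6 + 5 + 4 + 2 + 2 + 0 + 0 = 43

43 out-of-order pairs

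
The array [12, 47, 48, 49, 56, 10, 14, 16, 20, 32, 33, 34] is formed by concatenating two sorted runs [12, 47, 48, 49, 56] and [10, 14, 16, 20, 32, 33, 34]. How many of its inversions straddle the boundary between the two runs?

For each element r of the right run, count left-run elements greater than r:
r = 10: 12, 47, 48, 49, 56 → 5
r = 14: 47, 48, 49, 56 → 4
r = 16: 47, 48, 49, 56 → 4
r = 20: 47, 48, 49, 56 → 4
r = 32: 47, 48, 49, 56 → 4
r = 33: 47, 48, 49, 56 → 4
r = 34: 47, 48, 49, 56 → 4
Cross-inversions: 5 + 4 + 4 + 4 + 4 + 4 + 4 = 29

Split inversions: 29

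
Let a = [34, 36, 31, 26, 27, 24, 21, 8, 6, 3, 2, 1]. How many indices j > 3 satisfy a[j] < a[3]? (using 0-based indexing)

The element at index 3 is 26.
Elements after it: 27, 24, 21, 8, 6, 3, 2, 1
Those smaller than 26: 24, 21, 8, 6, 3, 2, 1

7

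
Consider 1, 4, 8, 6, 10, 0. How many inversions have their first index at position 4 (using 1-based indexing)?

The element at index 4 is 6.
Elements after it: 10, 0
Those smaller than 6: 0

1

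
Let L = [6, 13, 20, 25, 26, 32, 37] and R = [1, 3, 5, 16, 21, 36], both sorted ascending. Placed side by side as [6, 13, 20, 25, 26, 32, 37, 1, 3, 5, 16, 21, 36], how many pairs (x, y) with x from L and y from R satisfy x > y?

31

For each element r of the right run, count left-run elements greater than r:
r = 1: 6, 13, 20, 25, 26, 32, 37 → 7
r = 3: 6, 13, 20, 25, 26, 32, 37 → 7
r = 5: 6, 13, 20, 25, 26, 32, 37 → 7
r = 16: 20, 25, 26, 32, 37 → 5
r = 21: 25, 26, 32, 37 → 4
r = 36: 37 → 1
Cross-inversions: 7 + 7 + 7 + 5 + 4 + 1 = 31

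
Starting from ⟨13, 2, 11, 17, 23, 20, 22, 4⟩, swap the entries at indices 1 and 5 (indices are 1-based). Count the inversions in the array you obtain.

Positions 1 and 5 hold 13 and 23; after swapping, the array is [23, 2, 11, 17, 13, 20, 22, 4].
Sweep left to right; for each value list the smaller values that follow it:
23 → 2, 11, 17, 13, 20, 22, 4 → 7
2 → none → 0
11 → 4 → 1
17 → 13, 4 → 2
13 → 4 → 1
20 → 4 → 1
22 → 4 → 1
4 → none → 0
Sum: 7 + 0 + 1 + 2 + 1 + 1 + 1 + 0 = 13

13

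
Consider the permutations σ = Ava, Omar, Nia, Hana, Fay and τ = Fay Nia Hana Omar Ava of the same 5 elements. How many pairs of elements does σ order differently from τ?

Assign each item its position (1..5) in the first ordering, then rewrite the second ordering as that position sequence:
positions: Ava→1, Omar→2, Nia→3, Hana→4, Fay→5
second ordering as positions: [5, 3, 4, 2, 1]
Discordant pairs = inversions in this position sequence.
5: 3, 4, 2, 1 → 4
3: 2, 1 → 2
4: 2, 1 → 2
2: 1 → 1
1: 0
Total: 4 + 2 + 2 + 1 + 0 = 9

9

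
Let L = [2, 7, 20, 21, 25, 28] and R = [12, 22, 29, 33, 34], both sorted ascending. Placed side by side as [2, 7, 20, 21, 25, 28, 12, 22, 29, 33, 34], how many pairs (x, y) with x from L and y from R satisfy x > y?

Count, for every r in R, how many entries of L exceed r:
r = 12: 20, 21, 25, 28 → 4
r = 22: 25, 28 → 2
r = 29: none → 0
r = 33: none → 0
r = 34: none → 0
Cross-inversions: 4 + 2 + 0 + 0 + 0 = 6

6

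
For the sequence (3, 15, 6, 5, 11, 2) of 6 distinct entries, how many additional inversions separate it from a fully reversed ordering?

6 inversions short

Maximum inversions for 6 distinct elements is C(6, 2) = 6·5/2 = 15.
Current inversions — for each element, count later smaller elements:
3: 1
15: 4
6: 2
5: 1
11: 1
2: 0
Current total: 1 + 4 + 2 + 1 + 1 + 0 = 9
Shortfall: 15 − 9 = 6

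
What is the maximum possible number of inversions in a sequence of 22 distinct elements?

231 inversions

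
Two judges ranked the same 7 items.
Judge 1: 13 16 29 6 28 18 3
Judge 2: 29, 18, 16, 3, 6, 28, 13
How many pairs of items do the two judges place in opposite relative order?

Assign each item its position (1..7) in the first ordering, then rewrite the second ordering as that position sequence:
positions: 13→1, 16→2, 29→3, 6→4, 28→5, 18→6, 3→7
second ordering as positions: [3, 6, 2, 7, 4, 5, 1]
Discordant pairs = inversions in this position sequence.
3: 2, 1 → 2
6: 2, 4, 5, 1 → 4
2: 1 → 1
7: 4, 5, 1 → 3
4: 1 → 1
5: 1 → 1
1: 0
Total: 2 + 4 + 1 + 3 + 1 + 1 + 0 = 12

12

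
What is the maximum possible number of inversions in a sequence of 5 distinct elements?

A reversed (strictly descending) arrangement makes every pair an inversion, giving C(5, 2) inversions.
C(5, 2) = 5·4/2 = 10

10 inversions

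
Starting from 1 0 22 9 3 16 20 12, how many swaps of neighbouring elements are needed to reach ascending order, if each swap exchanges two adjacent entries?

The minimum number of adjacent swaps to sort an array equals its inversion count, since every such swap removes exactly one inversion.
Count inversions — for each element, later elements that are smaller:
1: 0 → 1
0: none → 0
22: 9, 3, 16, 20, 12 → 5
9: 3 → 1
3: none → 0
16: 12 → 1
20: 12 → 1
12: none → 0
Total inversions: 1 + 0 + 5 + 1 + 0 + 1 + 1 + 0 = 9

There are 9 adjacent swaps.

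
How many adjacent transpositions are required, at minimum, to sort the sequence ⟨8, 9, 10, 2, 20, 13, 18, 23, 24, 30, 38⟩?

5 swaps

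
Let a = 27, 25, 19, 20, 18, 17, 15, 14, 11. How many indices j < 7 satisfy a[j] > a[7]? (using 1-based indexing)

The element at index 7 is 15.
Elements before it: 27, 25, 19, 20, 18, 17
Those larger than 15: 27, 25, 19, 20, 18, 17

6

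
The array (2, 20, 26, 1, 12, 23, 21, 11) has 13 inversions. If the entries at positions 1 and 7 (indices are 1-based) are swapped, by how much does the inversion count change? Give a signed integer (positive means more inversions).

+5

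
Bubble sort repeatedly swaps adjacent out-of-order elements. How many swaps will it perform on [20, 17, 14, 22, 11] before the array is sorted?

7

Each adjacent swap fixes exactly one inversion, so the minimum swap count equals the number of inversions.
Count inversions — for each element, later elements that are smaller:
20: 17, 14, 11 → 3
17: 14, 11 → 2
14: 11 → 1
22: 11 → 1
11: none → 0
Total inversions: 3 + 2 + 1 + 1 + 0 = 7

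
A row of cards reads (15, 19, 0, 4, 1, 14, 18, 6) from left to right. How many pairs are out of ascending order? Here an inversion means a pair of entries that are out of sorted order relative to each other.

14

Element-by-element contributions:
15 → 0, 4, 1, 14, 6 → 5
19 → 0, 4, 1, 14, 18, 6 → 6
0 → none → 0
4 → 1 → 1
1 → none → 0
14 → 6 → 1
18 → 6 → 1
6 → none → 0
Sum: 5 + 6 + 0 + 1 + 0 + 1 + 1 + 0 = 14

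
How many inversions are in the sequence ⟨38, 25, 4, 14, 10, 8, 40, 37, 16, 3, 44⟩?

Count, for each position, how many later elements it exceeds:
38: 8
25: 6
4: 1
14: 3
10: 2
8: 1
40: 3
37: 2
16: 1
3: 0
44: 0
Sum: 8 + 6 + 1 + 3 + 2 + 1 + 3 + 2 + 1 + 0 + 0 = 27

27 out-of-order pairs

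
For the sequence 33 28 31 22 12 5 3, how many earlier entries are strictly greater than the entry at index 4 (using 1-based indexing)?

3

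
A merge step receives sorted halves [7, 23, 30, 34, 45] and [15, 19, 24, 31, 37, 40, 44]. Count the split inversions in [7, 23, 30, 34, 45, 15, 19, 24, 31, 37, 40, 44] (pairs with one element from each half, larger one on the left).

16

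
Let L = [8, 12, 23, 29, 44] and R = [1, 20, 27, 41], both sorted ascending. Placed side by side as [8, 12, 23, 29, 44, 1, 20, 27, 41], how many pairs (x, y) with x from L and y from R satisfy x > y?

Count, for every r in R, how many entries of L exceed r:
r = 1: 8, 12, 23, 29, 44 → 5
r = 20: 23, 29, 44 → 3
r = 27: 29, 44 → 2
r = 41: 44 → 1
Cross-inversions: 5 + 3 + 2 + 1 = 11

11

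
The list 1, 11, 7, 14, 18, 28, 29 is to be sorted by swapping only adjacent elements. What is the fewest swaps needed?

1

Each adjacent swap fixes exactly one inversion, so the minimum swap count equals the number of inversions.
Count inversions — for each element, later elements that are smaller:
1: none → 0
11: 7 → 1
7: none → 0
14: none → 0
18: none → 0
28: none → 0
29: none → 0
Total inversions: 0 + 1 + 0 + 0 + 0 + 0 + 0 = 1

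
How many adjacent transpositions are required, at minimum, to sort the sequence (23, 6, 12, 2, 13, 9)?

9 swaps

The minimum number of adjacent swaps to sort an array equals its inversion count, since every such swap removes exactly one inversion.
Count inversions — for each element, later elements that are smaller:
23: 6, 12, 2, 13, 9 → 5
6: 2 → 1
12: 2, 9 → 2
2: none → 0
13: 9 → 1
9: none → 0
Total inversions: 5 + 1 + 2 + 0 + 1 + 0 = 9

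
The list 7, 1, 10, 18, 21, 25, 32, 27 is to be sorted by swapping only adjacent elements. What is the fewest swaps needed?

2 swaps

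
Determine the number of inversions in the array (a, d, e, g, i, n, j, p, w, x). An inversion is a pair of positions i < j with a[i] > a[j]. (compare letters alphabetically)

For each element, count later entries that are smaller:
a → none → 0
d → none → 0
e → none → 0
g → none → 0
i → none → 0
n → j → 1
j → none → 0
p → none → 0
w → none → 0
x → none → 0
Sum: 0 + 0 + 0 + 0 + 0 + 1 + 0 + 0 + 0 + 0 = 1

1 inversion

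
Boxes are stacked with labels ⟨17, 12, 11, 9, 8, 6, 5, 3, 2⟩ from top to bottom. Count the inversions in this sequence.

36

Count, for each position, how many later elements it exceeds:
17: 8
12: 7
11: 6
9: 5
8: 4
6: 3
5: 2
3: 1
2: 0
Sum: 8 + 7 + 6 + 5 + 4 + 3 + 2 + 1 + 0 = 36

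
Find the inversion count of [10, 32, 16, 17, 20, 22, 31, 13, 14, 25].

19

Count, for each position, how many later elements it exceeds:
10 → none → 0
32 → 16, 17, 20, 22, 31, 13, 14, 25 → 8
16 → 13, 14 → 2
17 → 13, 14 → 2
20 → 13, 14 → 2
22 → 13, 14 → 2
31 → 13, 14, 25 → 3
13 → none → 0
14 → none → 0
25 → none → 0
Sum: 0 + 8 + 2 + 2 + 2 + 2 + 3 + 0 + 0 + 0 = 19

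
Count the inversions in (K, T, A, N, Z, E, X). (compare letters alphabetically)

8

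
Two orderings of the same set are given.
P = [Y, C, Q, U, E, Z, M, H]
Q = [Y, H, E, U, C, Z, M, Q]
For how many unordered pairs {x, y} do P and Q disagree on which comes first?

Disagreeing pairs: 13

Assign each item its position (1..8) in the first ordering, then rewrite the second ordering as that position sequence:
positions: Y→1, C→2, Q→3, U→4, E→5, Z→6, M→7, H→8
second ordering as positions: [1, 8, 5, 4, 2, 6, 7, 3]
Discordant pairs = inversions in this position sequence.
1: 0
8: 5, 4, 2, 6, 7, 3 → 6
5: 4, 2, 3 → 3
4: 2, 3 → 2
2: 0
6: 3 → 1
7: 3 → 1
3: 0
Total: 0 + 6 + 3 + 2 + 0 + 1 + 1 + 0 = 13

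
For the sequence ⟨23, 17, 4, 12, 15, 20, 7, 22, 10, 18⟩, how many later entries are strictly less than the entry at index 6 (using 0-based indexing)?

The element at index 6 is 7.
Elements after it: 22, 10, 18
None of them are smaller than 7.

0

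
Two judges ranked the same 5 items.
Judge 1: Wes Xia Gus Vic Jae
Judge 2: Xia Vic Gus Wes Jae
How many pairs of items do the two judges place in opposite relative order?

4

Assign each item its position (1..5) in the first ordering, then rewrite the second ordering as that position sequence:
positions: Wes→1, Xia→2, Gus→3, Vic→4, Jae→5
second ordering as positions: [2, 4, 3, 1, 5]
Discordant pairs = inversions in this position sequence.
2: 1 → 1
4: 3, 1 → 2
3: 1 → 1
1: 0
5: 0
Total: 1 + 2 + 1 + 0 + 0 = 4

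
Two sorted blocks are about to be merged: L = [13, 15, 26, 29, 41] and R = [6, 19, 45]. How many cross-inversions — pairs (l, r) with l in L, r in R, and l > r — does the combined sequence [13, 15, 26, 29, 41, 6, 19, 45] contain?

Take each right-half value and tally the left-half values above it:
r = 6: 13, 15, 26, 29, 41 → 5
r = 19: 26, 29, 41 → 3
r = 45: none → 0
Cross-inversions: 5 + 3 + 0 = 8

8 cross-inversions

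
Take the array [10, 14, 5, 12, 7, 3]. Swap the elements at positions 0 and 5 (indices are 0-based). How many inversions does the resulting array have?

6

Positions 0 and 5 hold 10 and 3; after swapping, the array is [3, 14, 5, 12, 7, 10].
Count, for each position, how many later elements it exceeds:
3: 0
14: 4
5: 0
12: 2
7: 0
10: 0
Sum: 0 + 4 + 0 + 2 + 0 + 0 = 6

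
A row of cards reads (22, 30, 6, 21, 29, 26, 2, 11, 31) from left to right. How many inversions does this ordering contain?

18

Count, for each position, how many later elements it exceeds:
22: 4
30: 6
6: 1
21: 2
29: 3
26: 2
2: 0
11: 0
31: 0
Sum: 4 + 6 + 1 + 2 + 3 + 2 + 0 + 0 + 0 = 18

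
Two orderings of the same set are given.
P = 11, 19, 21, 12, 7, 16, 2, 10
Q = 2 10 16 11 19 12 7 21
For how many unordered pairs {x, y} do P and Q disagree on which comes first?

Assign each item its position (1..8) in the first ordering, then rewrite the second ordering as that position sequence:
positions: 11→1, 19→2, 21→3, 12→4, 7→5, 16→6, 2→7, 10→8
second ordering as positions: [7, 8, 6, 1, 2, 4, 5, 3]
Discordant pairs = inversions in this position sequence.
7: 6, 1, 2, 4, 5, 3 → 6
8: 6, 1, 2, 4, 5, 3 → 6
6: 1, 2, 4, 5, 3 → 5
1: 0
2: 0
4: 3 → 1
5: 3 → 1
3: 0
Total: 6 + 6 + 5 + 0 + 0 + 1 + 1 + 0 = 19

Disagreeing pairs: 19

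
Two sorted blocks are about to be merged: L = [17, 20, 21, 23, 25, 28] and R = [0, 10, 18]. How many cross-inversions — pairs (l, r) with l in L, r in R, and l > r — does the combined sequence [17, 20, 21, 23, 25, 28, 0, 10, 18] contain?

17 split inversions

For each element r of the right run, count left-run elements greater than r:
r = 0: 17, 20, 21, 23, 25, 28 → 6
r = 10: 17, 20, 21, 23, 25, 28 → 6
r = 18: 20, 21, 23, 25, 28 → 5
Cross-inversions: 6 + 6 + 5 = 17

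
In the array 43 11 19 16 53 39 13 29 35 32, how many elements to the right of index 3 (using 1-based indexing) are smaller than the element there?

The element at index 3 is 19.
Elements after it: 16, 53, 39, 13, 29, 35, 32
Those smaller than 19: 16, 13

2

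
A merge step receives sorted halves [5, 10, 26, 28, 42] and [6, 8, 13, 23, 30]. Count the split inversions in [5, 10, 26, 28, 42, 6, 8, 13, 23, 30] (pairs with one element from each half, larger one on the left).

Take each right-half value and tally the left-half values above it:
r = 6: 10, 26, 28, 42 → 4
r = 8: 10, 26, 28, 42 → 4
r = 13: 26, 28, 42 → 3
r = 23: 26, 28, 42 → 3
r = 30: 42 → 1
Cross-inversions: 4 + 4 + 3 + 3 + 1 = 15

Split inversions: 15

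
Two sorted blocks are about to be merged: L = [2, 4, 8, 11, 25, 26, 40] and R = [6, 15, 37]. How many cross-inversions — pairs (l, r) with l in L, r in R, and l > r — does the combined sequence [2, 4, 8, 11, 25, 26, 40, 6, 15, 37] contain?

9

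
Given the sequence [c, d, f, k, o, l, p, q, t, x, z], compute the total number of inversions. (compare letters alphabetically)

For each element, count later entries that are smaller:
c: 0
d: 0
f: 0
k: 0
o: 1
l: 0
p: 0
q: 0
t: 0
x: 0
z: 0
Sum: 0 + 0 + 0 + 0 + 1 + 0 + 0 + 0 + 0 + 0 + 0 = 1

1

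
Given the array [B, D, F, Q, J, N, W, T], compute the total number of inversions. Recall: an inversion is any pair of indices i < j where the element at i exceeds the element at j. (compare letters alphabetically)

Count, for each position, how many later elements it exceeds:
B → none → 0
D → none → 0
F → none → 0
Q → J, N → 2
J → none → 0
N → none → 0
W → T → 1
T → none → 0
Sum: 0 + 0 + 0 + 2 + 0 + 0 + 1 + 0 = 3

3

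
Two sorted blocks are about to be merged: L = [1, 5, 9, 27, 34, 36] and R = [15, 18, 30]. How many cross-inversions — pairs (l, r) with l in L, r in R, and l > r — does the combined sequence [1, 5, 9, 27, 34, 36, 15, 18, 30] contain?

8 split inversions

Count, for every r in R, how many entries of L exceed r:
r = 15: 27, 34, 36 → 3
r = 18: 27, 34, 36 → 3
r = 30: 34, 36 → 2
Cross-inversions: 3 + 3 + 2 = 8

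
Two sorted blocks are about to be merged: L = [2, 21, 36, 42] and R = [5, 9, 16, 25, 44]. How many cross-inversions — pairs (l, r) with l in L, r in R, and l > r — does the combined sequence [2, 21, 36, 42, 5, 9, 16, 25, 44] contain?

11 cross-inversions

Take each right-half value and tally the left-half values above it:
r = 5: 21, 36, 42 → 3
r = 9: 21, 36, 42 → 3
r = 16: 21, 36, 42 → 3
r = 25: 36, 42 → 2
r = 44: none → 0
Cross-inversions: 3 + 3 + 3 + 2 + 0 = 11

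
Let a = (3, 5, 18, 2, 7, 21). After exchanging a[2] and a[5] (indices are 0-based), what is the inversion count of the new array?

Positions 2 and 5 hold 18 and 21; after swapping, the array is [3, 5, 21, 2, 7, 18].
For each element, count later entries that are smaller:
3 → 2 → 1
5 → 2 → 1
21 → 2, 7, 18 → 3
2 → none → 0
7 → none → 0
18 → none → 0
Sum: 1 + 1 + 3 + 0 + 0 + 0 = 5

5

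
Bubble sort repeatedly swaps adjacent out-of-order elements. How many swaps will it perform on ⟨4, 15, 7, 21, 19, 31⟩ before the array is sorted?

2

Minimum adjacent swaps = number of inversions (each swap of adjacent out-of-order elements removes one inversion and no swap can remove more).
Count inversions — for each element, later elements that are smaller:
4: none → 0
15: 7 → 1
7: none → 0
21: 19 → 1
19: none → 0
31: none → 0
Total inversions: 0 + 1 + 0 + 1 + 0 + 0 = 2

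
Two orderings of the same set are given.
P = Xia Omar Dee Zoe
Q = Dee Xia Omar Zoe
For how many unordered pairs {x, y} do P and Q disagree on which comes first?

2 disagreeing pairs

Assign each item its position (1..4) in the first ordering, then rewrite the second ordering as that position sequence:
positions: Xia→1, Omar→2, Dee→3, Zoe→4
second ordering as positions: [3, 1, 2, 4]
Discordant pairs = inversions in this position sequence.
3: 1, 2 → 2
1: 0
2: 0
4: 0
Total: 2 + 0 + 0 + 0 = 2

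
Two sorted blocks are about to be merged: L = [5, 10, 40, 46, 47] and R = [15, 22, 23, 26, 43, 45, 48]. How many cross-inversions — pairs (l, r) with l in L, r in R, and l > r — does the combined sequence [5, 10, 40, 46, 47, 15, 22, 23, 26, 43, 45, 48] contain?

Count, for every r in R, how many entries of L exceed r:
r = 15: 40, 46, 47 → 3
r = 22: 40, 46, 47 → 3
r = 23: 40, 46, 47 → 3
r = 26: 40, 46, 47 → 3
r = 43: 46, 47 → 2
r = 45: 46, 47 → 2
r = 48: none → 0
Cross-inversions: 3 + 3 + 3 + 3 + 2 + 2 + 0 = 16

16 split inversions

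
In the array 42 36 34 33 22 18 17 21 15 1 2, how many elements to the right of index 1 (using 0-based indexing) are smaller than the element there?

The element at index 1 is 36.
Elements after it: 34, 33, 22, 18, 17, 21, 15, 1, 2
Those smaller than 36: 34, 33, 22, 18, 17, 21, 15, 1, 2

9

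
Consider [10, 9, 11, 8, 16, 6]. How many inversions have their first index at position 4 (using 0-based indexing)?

1

The element at index 4 is 16.
Elements after it: 6
Those smaller than 16: 6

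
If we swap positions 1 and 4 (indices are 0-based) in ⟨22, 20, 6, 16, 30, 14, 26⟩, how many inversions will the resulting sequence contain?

11 inversions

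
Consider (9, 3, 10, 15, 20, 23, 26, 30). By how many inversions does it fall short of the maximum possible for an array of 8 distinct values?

27

Maximum inversions for 8 distinct elements is C(8, 2) = 8·7/2 = 28.
Current inversions — for each element, count later smaller elements:
9: 1
3: 0
10: 0
15: 0
20: 0
23: 0
26: 0
30: 0
Current total: 1 + 0 + 0 + 0 + 0 + 0 + 0 + 0 = 1
Shortfall: 28 − 1 = 27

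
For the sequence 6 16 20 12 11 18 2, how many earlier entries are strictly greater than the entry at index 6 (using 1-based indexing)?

1

The element at index 6 is 18.
Elements before it: 6, 16, 20, 12, 11
Those larger than 18: 20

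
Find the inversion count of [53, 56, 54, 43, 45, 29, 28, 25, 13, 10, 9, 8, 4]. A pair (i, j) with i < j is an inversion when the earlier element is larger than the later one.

Element-by-element contributions:
53 → 43, 45, 29, 28, 25, 13, 10, 9, 8, 4 → 10
56 → 54, 43, 45, 29, 28, 25, 13, 10, 9, 8, 4 → 11
54 → 43, 45, 29, 28, 25, 13, 10, 9, 8, 4 → 10
43 → 29, 28, 25, 13, 10, 9, 8, 4 → 8
45 → 29, 28, 25, 13, 10, 9, 8, 4 → 8
29 → 28, 25, 13, 10, 9, 8, 4 → 7
28 → 25, 13, 10, 9, 8, 4 → 6
25 → 13, 10, 9, 8, 4 → 5
13 → 10, 9, 8, 4 → 4
10 → 9, 8, 4 → 3
9 → 8, 4 → 2
8 → 4 → 1
4 → none → 0
Sum: 10 + 11 + 10 + 8 + 8 + 7 + 6 + 5 + 4 + 3 + 2 + 1 + 0 = 75

Inversions: 75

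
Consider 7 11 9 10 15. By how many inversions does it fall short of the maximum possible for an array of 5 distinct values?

8

Maximum inversions for 5 distinct elements is C(5, 2) = 5·4/2 = 10.
Current inversions — for each element, count later smaller elements:
7: 0
11: 2
9: 0
10: 0
15: 0
Current total: 0 + 2 + 0 + 0 + 0 = 2
Shortfall: 10 − 2 = 8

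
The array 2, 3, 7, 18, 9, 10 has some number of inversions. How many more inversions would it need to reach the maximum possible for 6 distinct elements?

Maximum inversions for 6 distinct elements is C(6, 2) = 6·5/2 = 15.
Current inversions — for each element, count later smaller elements:
2: 0
3: 0
7: 0
18: 2
9: 0
10: 0
Current total: 0 + 0 + 0 + 2 + 0 + 0 = 2
Shortfall: 15 − 2 = 13

13 inversions short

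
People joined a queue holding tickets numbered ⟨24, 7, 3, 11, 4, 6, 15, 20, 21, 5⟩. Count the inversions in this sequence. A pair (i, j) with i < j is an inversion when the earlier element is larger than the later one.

20 inversions

Sweep left to right; for each value list the smaller values that follow it:
24 → 7, 3, 11, 4, 6, 15, 20, 21, 5 → 9
7 → 3, 4, 6, 5 → 4
3 → none → 0
11 → 4, 6, 5 → 3
4 → none → 0
6 → 5 → 1
15 → 5 → 1
20 → 5 → 1
21 → 5 → 1
5 → none → 0
Sum: 9 + 4 + 0 + 3 + 0 + 1 + 1 + 1 + 1 + 0 = 20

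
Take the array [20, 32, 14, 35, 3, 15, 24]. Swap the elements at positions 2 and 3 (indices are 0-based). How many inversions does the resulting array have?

Positions 2 and 3 hold 14 and 35; after swapping, the array is [20, 32, 35, 14, 3, 15, 24].
For each element, count later entries that are smaller:
20 → 14, 3, 15 → 3
32 → 14, 3, 15, 24 → 4
35 → 14, 3, 15, 24 → 4
14 → 3 → 1
3 → none → 0
15 → none → 0
24 → none → 0
Sum: 3 + 4 + 4 + 1 + 0 + 0 + 0 = 12

12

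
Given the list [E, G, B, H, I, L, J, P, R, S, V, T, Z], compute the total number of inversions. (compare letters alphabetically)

Count, for each position, how many later elements it exceeds:
E: 1
G: 1
B: 0
H: 0
I: 0
L: 1
J: 0
P: 0
R: 0
S: 0
V: 1
T: 0
Z: 0
Sum: 1 + 1 + 0 + 0 + 0 + 1 + 0 + 0 + 0 + 0 + 1 + 0 + 0 = 4

There are 4 inversions.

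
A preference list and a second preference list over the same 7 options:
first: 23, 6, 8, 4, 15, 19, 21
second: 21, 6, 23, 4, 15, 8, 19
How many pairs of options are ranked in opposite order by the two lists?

9

Assign each item its position (1..7) in the first ordering, then rewrite the second ordering as that position sequence:
positions: 23→1, 6→2, 8→3, 4→4, 15→5, 19→6, 21→7
second ordering as positions: [7, 2, 1, 4, 5, 3, 6]
Discordant pairs = inversions in this position sequence.
7: 2, 1, 4, 5, 3, 6 → 6
2: 1 → 1
1: 0
4: 3 → 1
5: 3 → 1
3: 0
6: 0
Total: 6 + 1 + 0 + 1 + 1 + 0 + 0 = 9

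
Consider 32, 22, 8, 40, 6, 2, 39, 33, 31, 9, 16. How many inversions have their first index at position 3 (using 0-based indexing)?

7 such elements

The element at index 3 is 40.
Elements after it: 6, 2, 39, 33, 31, 9, 16
Those smaller than 40: 6, 2, 39, 33, 31, 9, 16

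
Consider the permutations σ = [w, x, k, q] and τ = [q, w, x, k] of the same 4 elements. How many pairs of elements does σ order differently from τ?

3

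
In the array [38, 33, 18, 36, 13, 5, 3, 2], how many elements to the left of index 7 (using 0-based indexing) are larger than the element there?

The element at index 7 is 2.
Elements before it: 38, 33, 18, 36, 13, 5, 3
Those larger than 2: 38, 33, 18, 36, 13, 5, 3

7 such elements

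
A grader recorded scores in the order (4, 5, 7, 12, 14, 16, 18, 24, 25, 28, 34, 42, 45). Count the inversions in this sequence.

Count, for each position, how many later elements it exceeds:
4 → none → 0
5 → none → 0
7 → none → 0
12 → none → 0
14 → none → 0
16 → none → 0
18 → none → 0
24 → none → 0
25 → none → 0
28 → none → 0
34 → none → 0
42 → none → 0
45 → none → 0
Sum: 0 + 0 + 0 + 0 + 0 + 0 + 0 + 0 + 0 + 0 + 0 + 0 + 0 = 0

Out-of-order pairs: 0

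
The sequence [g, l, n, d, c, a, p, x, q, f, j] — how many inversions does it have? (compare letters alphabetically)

Inversions: 24

For each element, count later entries that are smaller:
g: 4
l: 5
n: 5
d: 2
c: 1
a: 0
p: 2
x: 3
q: 2
f: 0
j: 0
Sum: 4 + 5 + 5 + 2 + 1 + 0 + 2 + 3 + 2 + 0 + 0 = 24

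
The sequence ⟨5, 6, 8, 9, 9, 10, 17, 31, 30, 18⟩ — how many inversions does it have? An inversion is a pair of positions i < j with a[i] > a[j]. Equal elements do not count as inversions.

3 inversions

Count, for each position, how many later elements it exceeds:
5 → none → 0
6 → none → 0
8 → none → 0
9 → none → 0
9 → none → 0
10 → none → 0
17 → none → 0
31 → 30, 18 → 2
30 → 18 → 1
18 → none → 0
Sum: 0 + 0 + 0 + 0 + 0 + 0 + 0 + 2 + 1 + 0 = 3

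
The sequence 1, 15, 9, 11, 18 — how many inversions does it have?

2

For each element, count later entries that are smaller:
1: 0
15: 2
9: 0
11: 0
18: 0
Sum: 0 + 2 + 0 + 0 + 0 = 2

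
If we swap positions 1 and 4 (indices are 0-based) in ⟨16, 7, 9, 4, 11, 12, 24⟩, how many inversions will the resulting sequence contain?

10 inversions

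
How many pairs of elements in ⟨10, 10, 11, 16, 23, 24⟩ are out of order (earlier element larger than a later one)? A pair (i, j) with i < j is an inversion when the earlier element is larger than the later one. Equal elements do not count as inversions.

0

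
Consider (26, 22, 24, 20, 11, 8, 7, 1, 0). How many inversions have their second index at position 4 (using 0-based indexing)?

The element at index 4 is 11.
Elements before it: 26, 22, 24, 20
Those larger than 11: 26, 22, 24, 20

4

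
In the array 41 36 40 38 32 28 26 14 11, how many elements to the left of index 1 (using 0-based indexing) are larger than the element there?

The element at index 1 is 36.
Elements before it: 41
Those larger than 36: 41

1 such element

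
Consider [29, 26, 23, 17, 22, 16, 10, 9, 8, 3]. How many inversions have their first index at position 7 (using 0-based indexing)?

2 such elements

The element at index 7 is 9.
Elements after it: 8, 3
Those smaller than 9: 8, 3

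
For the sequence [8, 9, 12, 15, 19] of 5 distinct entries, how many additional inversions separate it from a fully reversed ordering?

Maximum inversions for 5 distinct elements is C(5, 2) = 5·4/2 = 10.
Current inversions — for each element, count later smaller elements:
8: 0
9: 0
12: 0
15: 0
19: 0
Current total: 0 + 0 + 0 + 0 + 0 = 0
Shortfall: 10 − 0 = 10

10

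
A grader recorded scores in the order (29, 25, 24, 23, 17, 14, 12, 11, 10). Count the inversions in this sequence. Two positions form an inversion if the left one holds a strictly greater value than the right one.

Element-by-element contributions:
29: 8
25: 7
24: 6
23: 5
17: 4
14: 3
12: 2
11: 1
10: 0
Sum: 8 + 7 + 6 + 5 + 4 + 3 + 2 + 1 + 0 = 36

Inversions: 36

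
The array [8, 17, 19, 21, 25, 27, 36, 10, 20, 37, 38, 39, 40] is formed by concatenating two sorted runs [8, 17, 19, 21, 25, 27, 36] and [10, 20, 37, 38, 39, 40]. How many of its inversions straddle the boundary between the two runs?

Count, for every r in R, how many entries of L exceed r:
r = 10: 17, 19, 21, 25, 27, 36 → 6
r = 20: 21, 25, 27, 36 → 4
r = 37: none → 0
r = 38: none → 0
r = 39: none → 0
r = 40: none → 0
Cross-inversions: 6 + 4 + 0 + 0 + 0 + 0 = 10

10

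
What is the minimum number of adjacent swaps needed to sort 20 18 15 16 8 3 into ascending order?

Minimum adjacent swaps = number of inversions (each swap of adjacent out-of-order elements removes one inversion and no swap can remove more).
Count inversions — for each element, later elements that are smaller:
20: 18, 15, 16, 8, 3 → 5
18: 15, 16, 8, 3 → 4
15: 8, 3 → 2
16: 8, 3 → 2
8: 3 → 1
3: none → 0
Total inversions: 5 + 4 + 2 + 2 + 1 + 0 = 14

14 swaps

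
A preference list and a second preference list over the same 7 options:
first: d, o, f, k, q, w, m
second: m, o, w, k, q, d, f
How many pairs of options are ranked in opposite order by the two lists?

Assign each item its position (1..7) in the first ordering, then rewrite the second ordering as that position sequence:
positions: d→1, o→2, f→3, k→4, q→5, w→6, m→7
second ordering as positions: [7, 2, 6, 4, 5, 1, 3]
Discordant pairs = inversions in this position sequence.
7: 2, 6, 4, 5, 1, 3 → 6
2: 1 → 1
6: 4, 5, 1, 3 → 4
4: 1, 3 → 2
5: 1, 3 → 2
1: 0
3: 0
Total: 6 + 1 + 4 + 2 + 2 + 0 + 0 = 15

There are 15 pairs.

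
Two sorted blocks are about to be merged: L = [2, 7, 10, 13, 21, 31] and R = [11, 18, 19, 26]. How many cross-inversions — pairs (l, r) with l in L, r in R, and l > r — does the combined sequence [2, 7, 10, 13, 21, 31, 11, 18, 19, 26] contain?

8 cross-inversions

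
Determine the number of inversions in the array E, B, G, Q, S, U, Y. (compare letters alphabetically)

Out-of-order index pairs (1-indexed):
(1,2): E > B
That's 1 pair.

1 inversion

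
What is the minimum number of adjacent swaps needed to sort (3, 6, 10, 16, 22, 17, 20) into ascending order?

2

Minimum adjacent swaps = number of inversions (each swap of adjacent out-of-order elements removes one inversion and no swap can remove more).
Count inversions — for each element, later elements that are smaller:
3: none → 0
6: none → 0
10: none → 0
16: none → 0
22: 17, 20 → 2
17: none → 0
20: none → 0
Total inversions: 0 + 0 + 0 + 0 + 2 + 0 + 0 = 2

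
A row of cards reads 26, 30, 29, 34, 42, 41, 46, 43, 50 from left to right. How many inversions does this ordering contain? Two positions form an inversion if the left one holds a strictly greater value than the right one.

3

Count, for each position, how many later elements it exceeds:
26: 0
30: 1
29: 0
34: 0
42: 1
41: 0
46: 1
43: 0
50: 0
Sum: 0 + 1 + 0 + 0 + 1 + 0 + 1 + 0 + 0 = 3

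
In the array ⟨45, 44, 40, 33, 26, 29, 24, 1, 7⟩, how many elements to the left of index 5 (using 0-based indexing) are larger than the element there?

The element at index 5 is 29.
Elements before it: 45, 44, 40, 33, 26
Those larger than 29: 45, 44, 40, 33

4 such elements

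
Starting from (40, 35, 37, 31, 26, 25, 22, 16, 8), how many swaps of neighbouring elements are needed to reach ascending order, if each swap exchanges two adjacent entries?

Minimum adjacent swaps = number of inversions (each swap of adjacent out-of-order elements removes one inversion and no swap can remove more).
Count inversions — for each element, later elements that are smaller:
40: 35, 37, 31, 26, 25, 22, 16, 8 → 8
35: 31, 26, 25, 22, 16, 8 → 6
37: 31, 26, 25, 22, 16, 8 → 6
31: 26, 25, 22, 16, 8 → 5
26: 25, 22, 16, 8 → 4
25: 22, 16, 8 → 3
22: 16, 8 → 2
16: 8 → 1
8: none → 0
Total inversions: 8 + 6 + 6 + 5 + 4 + 3 + 2 + 1 + 0 = 35

Adjacent swaps: 35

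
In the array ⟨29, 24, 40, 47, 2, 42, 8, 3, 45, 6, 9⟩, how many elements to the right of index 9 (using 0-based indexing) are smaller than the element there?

0

The element at index 9 is 6.
Elements after it: 9
None of them are smaller than 6.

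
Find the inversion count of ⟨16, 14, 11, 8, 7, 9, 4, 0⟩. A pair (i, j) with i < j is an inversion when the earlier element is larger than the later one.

26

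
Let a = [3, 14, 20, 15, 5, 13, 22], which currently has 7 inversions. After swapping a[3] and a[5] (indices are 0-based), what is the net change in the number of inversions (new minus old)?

-1

Positions 3 and 5 hold 15 and 13; after swapping, the array is [3, 14, 20, 13, 5, 15, 22].
Sweep left to right; for each value list the smaller values that follow it:
3: 0
14: 2
20: 3
13: 1
5: 0
15: 0
22: 0
Sum: 0 + 2 + 3 + 1 + 0 + 0 + 0 = 6
Change: 6 − 7 = -1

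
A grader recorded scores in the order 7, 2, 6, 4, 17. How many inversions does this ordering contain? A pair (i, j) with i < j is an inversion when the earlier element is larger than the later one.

4

Inversion pairs (indices are 0-based):
(0,1): 7 > 2
(0,2): 7 > 6
(0,3): 7 > 4
(2,3): 6 > 4
That's 4 pairs.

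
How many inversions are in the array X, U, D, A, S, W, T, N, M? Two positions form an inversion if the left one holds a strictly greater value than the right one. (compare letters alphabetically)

Count, for each position, how many later elements it exceeds:
X → U, D, A, S, W, T, N, M → 8
U → D, A, S, T, N, M → 6
D → A → 1
A → none → 0
S → N, M → 2
W → T, N, M → 3
T → N, M → 2
N → M → 1
M → none → 0
Sum: 8 + 6 + 1 + 0 + 2 + 3 + 2 + 1 + 0 = 23

23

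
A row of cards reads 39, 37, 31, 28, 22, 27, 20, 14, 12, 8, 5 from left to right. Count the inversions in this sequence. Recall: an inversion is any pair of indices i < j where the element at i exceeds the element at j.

Inversions: 54

Sweep left to right; for each value list the smaller values that follow it:
39 → 37, 31, 28, 22, 27, 20, 14, 12, 8, 5 → 10
37 → 31, 28, 22, 27, 20, 14, 12, 8, 5 → 9
31 → 28, 22, 27, 20, 14, 12, 8, 5 → 8
28 → 22, 27, 20, 14, 12, 8, 5 → 7
22 → 20, 14, 12, 8, 5 → 5
27 → 20, 14, 12, 8, 5 → 5
20 → 14, 12, 8, 5 → 4
14 → 12, 8, 5 → 3
12 → 8, 5 → 2
8 → 5 → 1
5 → none → 0
Sum: 10 + 9 + 8 + 7 + 5 + 5 + 4 + 3 + 2 + 1 + 0 = 54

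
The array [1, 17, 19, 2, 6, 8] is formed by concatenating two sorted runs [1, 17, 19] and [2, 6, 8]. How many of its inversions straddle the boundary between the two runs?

6

For each element r of the right run, count left-run elements greater than r:
r = 2: 17, 19 → 2
r = 6: 17, 19 → 2
r = 8: 17, 19 → 2
Cross-inversions: 2 + 2 + 2 = 6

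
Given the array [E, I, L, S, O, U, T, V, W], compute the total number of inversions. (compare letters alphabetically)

2 inversions

For each element, count later entries that are smaller:
E → none → 0
I → none → 0
L → none → 0
S → O → 1
O → none → 0
U → T → 1
T → none → 0
V → none → 0
W → none → 0
Sum: 0 + 0 + 0 + 1 + 0 + 1 + 0 + 0 + 0 = 2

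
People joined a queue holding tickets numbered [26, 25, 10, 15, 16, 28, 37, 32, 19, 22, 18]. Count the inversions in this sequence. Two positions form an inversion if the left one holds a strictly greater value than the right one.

25 out-of-order pairs

Sweep left to right; for each value list the smaller values that follow it:
26: 7
25: 6
10: 0
15: 0
16: 0
28: 3
37: 4
32: 3
19: 1
22: 1
18: 0
Sum: 7 + 6 + 0 + 0 + 0 + 3 + 4 + 3 + 1 + 1 + 0 = 25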